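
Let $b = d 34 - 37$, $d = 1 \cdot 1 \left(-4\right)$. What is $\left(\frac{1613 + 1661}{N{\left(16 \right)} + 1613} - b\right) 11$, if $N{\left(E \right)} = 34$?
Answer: $\frac{3170255}{1647} \approx 1924.9$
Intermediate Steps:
$d = -4$ ($d = 1 \left(-4\right) = -4$)
$b = -173$ ($b = \left(-4\right) 34 - 37 = -136 - 37 = -173$)
$\left(\frac{1613 + 1661}{N{\left(16 \right)} + 1613} - b\right) 11 = \left(\frac{1613 + 1661}{34 + 1613} - -173\right) 11 = \left(\frac{3274}{1647} + 173\right) 11 = \frac{288205}{1647} \cdot 11 = \frac{3170255}{1647}$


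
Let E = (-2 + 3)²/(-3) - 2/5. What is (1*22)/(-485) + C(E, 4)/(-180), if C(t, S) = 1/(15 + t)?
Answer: -56981/1245480 ≈ -0.045750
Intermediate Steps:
E = -11/15 (E = 1²*(-⅓) - 2*⅕ = 1*(-⅓) - ⅖ = -⅓ - ⅖ = -11/15 ≈ -0.73333)
(1*22)/(-485) + C(E, 4)/(-180) = (1*22)/(-485) + 1/((15 - 11/15)*(-180)) = 22*(-1/485) - 1/180/(214/15) = -22/485 + (15/214)*(-1/180) = -22/485 - 1/2568 = -56981/1245480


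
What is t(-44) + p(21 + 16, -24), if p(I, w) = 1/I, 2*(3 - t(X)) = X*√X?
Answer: 112/37 + 44*I*√11 ≈ 3.027 + 145.93*I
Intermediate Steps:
t(X) = 3 - X^(3/2)/2 (t(X) = 3 - X*√X/2 = 3 - X^(3/2)/2)
t(-44) + p(21 + 16, -24) = (3 - (-44)*I*√11) + 1/(21 + 16) = (3 - (-44)*I*√11) + 1/37 = (3 + 44*I*√11) + 1/37 = 112/37 + 44*I*√11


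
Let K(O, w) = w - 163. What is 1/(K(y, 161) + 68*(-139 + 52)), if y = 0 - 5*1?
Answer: -1/5918 ≈ -0.00016898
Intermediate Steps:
y = -5 (y = 0 - 5 = -5)
K(O, w) = -163 + w
1/(K(y, 161) + 68*(-139 + 52)) = 1/((-163 + 161) + 68*(-139 + 52)) = 1/(-2 + 68*(-87)) = 1/(-2 - 5916) = 1/(-5918) = -1/5918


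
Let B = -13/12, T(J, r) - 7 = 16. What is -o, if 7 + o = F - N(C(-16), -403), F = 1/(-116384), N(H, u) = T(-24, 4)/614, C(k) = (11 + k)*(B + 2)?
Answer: 251447939/35729888 ≈ 7.0375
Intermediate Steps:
T(J, r) = 23 (T(J, r) = 7 + 16 = 23)
B = -13/12 (B = -13*1/12 = -13/12 ≈ -1.0833)
C(k) = 121/12 + 11*k/12 (C(k) = (11 + k)*(-13/12 + 2) = (11 + k)*(11/12) = 121/12 + 11*k/12)
N(H, u) = 23/614
F = -1/116384 ≈ -8.5923e-6
o = -251447939/35729888 (o = -7 + (-1/116384 - 1*23/614) = -7 + (-1/116384 - 23/614) = -7 - 1338723/35729888 = -251447939/35729888 ≈ -7.0375)
-o = -1*(-251447939/35729888) = 251447939/35729888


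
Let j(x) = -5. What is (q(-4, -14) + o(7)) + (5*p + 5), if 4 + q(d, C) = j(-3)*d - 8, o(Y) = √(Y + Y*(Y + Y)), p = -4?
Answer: -7 + √105 ≈ 3.2470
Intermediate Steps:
o(Y) = √(Y + 2*Y²) (o(Y) = √(Y + Y*(2*Y)) = √(Y + 2*Y²))
q(d, C) = -12 - 5*d (q(d, C) = -4 + (-5*d - 8) = -4 + (-8 - 5*d) = -12 - 5*d)
(q(-4, -14) + o(7)) + (5*p + 5) = ((-12 - 5*(-4)) + √(7*(1 + 2*7))) + (5*(-4) + 5) = ((-12 + 20) + √(7*(1 + 14))) + (-20 + 5) = (8 + √(7*15)) - 15 = (8 + √105) - 15 = -7 + √105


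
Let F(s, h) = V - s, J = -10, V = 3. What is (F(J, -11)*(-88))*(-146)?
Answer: 167024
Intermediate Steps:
F(s, h) = 3 - s
(F(J, -11)*(-88))*(-146) = ((3 - 1*(-10))*(-88))*(-146) = ((3 + 10)*(-88))*(-146) = (13*(-88))*(-146) = -1144*(-146) = 167024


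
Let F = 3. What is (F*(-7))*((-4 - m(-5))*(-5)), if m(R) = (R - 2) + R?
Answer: 840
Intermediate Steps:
m(R) = -2 + 2*R (m(R) = (-2 + R) + R = -2 + 2*R)
(F*(-7))*((-4 - m(-5))*(-5)) = (3*(-7))*((-4 - (-2 + 2*(-5)))*(-5)) = -21*(-4 - (-2 - 10))*(-5) = -21*(-4 - 1*(-12))*(-5) = -21*(-4 + 12)*(-5) = -168*(-5) = -21*(-40) = 840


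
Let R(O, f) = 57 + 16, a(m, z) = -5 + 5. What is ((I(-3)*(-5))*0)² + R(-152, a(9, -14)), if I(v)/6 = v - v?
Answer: 73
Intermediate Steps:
I(v) = 0 (I(v) = 6*(v - v) = 6*0 = 0)
a(m, z) = 0
R(O, f) = 73
((I(-3)*(-5))*0)² + R(-152, a(9, -14)) = ((0*(-5))*0)² + 73 = (0*0)² + 73 = 0² + 73 = 0 + 73 = 73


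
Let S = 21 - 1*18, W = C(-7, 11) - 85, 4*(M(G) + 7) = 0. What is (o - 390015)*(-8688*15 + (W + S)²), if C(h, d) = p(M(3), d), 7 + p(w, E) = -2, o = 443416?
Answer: -6517004639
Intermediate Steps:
M(G) = -7 (M(G) = -7 + (¼)*0 = -7 + 0 = -7)
p(w, E) = -9 (p(w, E) = -7 - 2 = -9)
C(h, d) = -9
W = -94 (W = -9 - 85 = -94)
S = 3 (S = 21 - 18 = 3)
(o - 390015)*(-8688*15 + (W + S)²) = (443416 - 390015)*(-8688*15 + (-94 + 3)²) = 53401*(-130320 + (-91)²) = 53401*(-130320 + 8281) = 53401*(-122039) = -6517004639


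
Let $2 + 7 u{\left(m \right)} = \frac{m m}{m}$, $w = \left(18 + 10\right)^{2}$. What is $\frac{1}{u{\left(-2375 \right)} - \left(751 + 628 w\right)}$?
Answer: $- \frac{7}{3454098} \approx -2.0266 \cdot 10^{-6}$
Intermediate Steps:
$w = 784$ ($w = 28^{2} = 784$)
$u{\left(m \right)} = - \frac{2}{7} + \frac{m}{7}$ ($u{\left(m \right)} = - \frac{2}{7} + \frac{m m \frac{1}{m}}{7} = - \frac{2}{7} + \frac{m^{2} \frac{1}{m}}{7} = - \frac{2}{7} + \frac{m}{7}$)
$\frac{1}{u{\left(-2375 \right)} - \left(751 + 628 w\right)} = \frac{1}{\left(- \frac{2}{7} + \frac{1}{7} \left(-2375\right)\right) - 493103} = \frac{1}{\left(- \frac{2}{7} - \frac{2375}{7}\right) - 493103} = \frac{1}{- \frac{2377}{7} - 493103} = \frac{1}{- \frac{3454098}{7}} = - \frac{7}{3454098}$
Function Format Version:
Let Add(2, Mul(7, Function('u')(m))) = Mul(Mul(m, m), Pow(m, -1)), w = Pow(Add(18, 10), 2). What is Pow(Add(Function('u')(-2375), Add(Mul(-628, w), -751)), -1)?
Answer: Rational(-7, 3454098) ≈ -2.0266e-6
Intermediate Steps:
w = 784 (w = Pow(28, 2) = 784)
Function('u')(m) = Add(Rational(-2, 7), Mul(Rational(1, 7), m)) (Function('u')(m) = Add(Rational(-2, 7), Mul(Rational(1, 7), Mul(Mul(m, m), Pow(m, -1)))) = Add(Rational(-2, 7), Mul(Rational(1, 7), Mul(Pow(m, 2), Pow(m, -1)))) = Add(Rational(-2, 7), Mul(Rational(1, 7), m)))
Pow(Add(Function('u')(-2375), Add(Mul(-628, w), -751)), -1) = Pow(Add(Add(Rational(-2, 7), Mul(Rational(1, 7), -2375)), Add(Mul(-628, 784), -751)), -1) = Pow(Add(Add(Rational(-2, 7), Rational(-2375, 7)), Add(-492352, -751)), -1) = Pow(Add(Rational(-2377, 7), -493103), -1) = Pow(Rational(-3454098, 7), -1) = Rational(-7, 3454098)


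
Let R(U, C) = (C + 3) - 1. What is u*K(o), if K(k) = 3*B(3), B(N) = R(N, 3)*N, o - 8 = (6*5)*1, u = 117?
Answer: 5265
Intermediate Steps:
R(U, C) = 2 + C (R(U, C) = (3 + C) - 1 = 2 + C)
o = 38 (o = 8 + (6*5)*1 = 8 + 30*1 = 8 + 30 = 38)
B(N) = 5*N (B(N) = (2 + 3)*N = 5*N)
K(k) = 45 (K(k) = 3*(5*3) = 3*15 = 45)
u*K(o) = 117*45 = 5265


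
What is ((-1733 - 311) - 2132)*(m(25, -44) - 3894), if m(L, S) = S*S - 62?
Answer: 8435520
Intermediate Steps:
m(L, S) = -62 + S**2 (m(L, S) = S**2 - 62 = -62 + S**2)
((-1733 - 311) - 2132)*(m(25, -44) - 3894) = ((-1733 - 311) - 2132)*((-62 + (-44)**2) - 3894) = (-2044 - 2132)*((-62 + 1936) - 3894) = -4176*(1874 - 3894) = -4176*(-2020) = 8435520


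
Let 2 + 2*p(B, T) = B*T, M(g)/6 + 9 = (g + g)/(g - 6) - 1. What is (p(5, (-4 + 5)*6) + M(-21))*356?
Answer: -39160/3 ≈ -13053.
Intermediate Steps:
M(g) = -60 + 12*g/(-6 + g) (M(g) = -54 + 6*((g + g)/(g - 6) - 1) = -54 + 6*((2*g)/(-6 + g) - 1) = -54 + 6*(2*g/(-6 + g) - 1) = -54 + 6*(-1 + 2*g/(-6 + g)) = -54 + (-6 + 12*g/(-6 + g)) = -60 + 12*g/(-6 + g))
p(B, T) = -1 + B*T/2 (p(B, T) = -1 + (B*T)/2 = -1 + B*T/2)
(p(5, (-4 + 5)*6) + M(-21))*356 = ((-1 + (½)*5*((-4 + 5)*6)) + 24*(15 - 2*(-21))/(-6 - 21))*356 = ((-1 + (½)*5*(1*6)) + 24*(15 + 42)/(-27))*356 = ((-1 + (½)*5*6) + 24*(-1/27)*57)*356 = ((-1 + 15) - 152/3)*356 = (14 - 152/3)*356 = -110/3*356 = -39160/3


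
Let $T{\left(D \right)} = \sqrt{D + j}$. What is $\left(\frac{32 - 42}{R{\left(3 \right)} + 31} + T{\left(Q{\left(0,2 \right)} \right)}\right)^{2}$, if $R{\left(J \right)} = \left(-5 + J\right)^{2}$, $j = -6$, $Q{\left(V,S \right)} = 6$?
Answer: $\frac{4}{49} \approx 0.081633$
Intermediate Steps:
$T{\left(D \right)} = \sqrt{-6 + D}$ ($T{\left(D \right)} = \sqrt{D - 6} = \sqrt{-6 + D}$)
$\left(\frac{32 - 42}{R{\left(3 \right)} + 31} + T{\left(Q{\left(0,2 \right)} \right)}\right)^{2} = \left(\frac{32 - 42}{\left(-5 + 3\right)^{2} + 31} + \sqrt{-6 + 6}\right)^{2} = \left(- \frac{10}{\left(-2\right)^{2} + 31} + \sqrt{0}\right)^{2} = \left(- \frac{10}{4 + 31} + 0\right)^{2} = \left(- \frac{10}{35} + 0\right)^{2} = \left(\left(-10\right) \frac{1}{35} + 0\right)^{2} = \left(- \frac{2}{7} + 0\right)^{2} = \left(- \frac{2}{7}\right)^{2} = \frac{4}{49}$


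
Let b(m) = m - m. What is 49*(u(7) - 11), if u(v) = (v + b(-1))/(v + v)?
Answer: -1029/2 ≈ -514.50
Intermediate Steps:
b(m) = 0
u(v) = 1/2 (u(v) = (v + 0)/(v + v) = v/((2*v)) = v*(1/(2*v)) = 1/2)
49*(u(7) - 11) = 49*(1/2 - 11) = 49*(-21/2) = -1029/2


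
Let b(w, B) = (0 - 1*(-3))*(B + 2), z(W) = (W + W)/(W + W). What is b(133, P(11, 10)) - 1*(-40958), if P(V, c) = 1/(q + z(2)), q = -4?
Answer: 40963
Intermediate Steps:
z(W) = 1 (z(W) = (2*W)/((2*W)) = (2*W)*(1/(2*W)) = 1)
P(V, c) = -1/3 (P(V, c) = 1/(-4 + 1) = 1/(-3) = -1/3)
b(w, B) = 6 + 3*B (b(w, B) = (0 + 3)*(2 + B) = 3*(2 + B) = 6 + 3*B)
b(133, P(11, 10)) - 1*(-40958) = (6 + 3*(-1/3)) - 1*(-40958) = (6 - 1) + 40958 = 5 + 40958 = 40963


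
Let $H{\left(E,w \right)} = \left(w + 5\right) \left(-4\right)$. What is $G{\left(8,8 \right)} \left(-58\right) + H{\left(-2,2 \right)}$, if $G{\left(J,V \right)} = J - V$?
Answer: $-28$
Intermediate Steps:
$H{\left(E,w \right)} = -20 - 4 w$ ($H{\left(E,w \right)} = \left(5 + w\right) \left(-4\right) = -20 - 4 w$)
$G{\left(8,8 \right)} \left(-58\right) + H{\left(-2,2 \right)} = \left(8 - 8\right) \left(-58\right) - 28 = 0 \left(-58\right) - 28 = 0 - 28 = -28$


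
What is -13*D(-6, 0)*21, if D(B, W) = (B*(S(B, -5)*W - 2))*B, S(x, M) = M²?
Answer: 19656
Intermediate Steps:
D(B, W) = B²*(-2 + 25*W) (D(B, W) = (B*((-5)²*W - 2))*B = (B*(25*W - 2))*B = (B*(-2 + 25*W))*B = B²*(-2 + 25*W))
-13*D(-6, 0)*21 = -13*(-6)²*(-2 + 25*0)*21 = -468*(-2 + 0)*21 = -468*(-2)*21 = -13*(-72)*21 = 936*21 = 19656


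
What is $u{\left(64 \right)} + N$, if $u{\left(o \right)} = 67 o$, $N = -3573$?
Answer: $715$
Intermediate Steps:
$u{\left(64 \right)} + N = 67 \cdot 64 - 3573 = 4288 - 3573 = 715$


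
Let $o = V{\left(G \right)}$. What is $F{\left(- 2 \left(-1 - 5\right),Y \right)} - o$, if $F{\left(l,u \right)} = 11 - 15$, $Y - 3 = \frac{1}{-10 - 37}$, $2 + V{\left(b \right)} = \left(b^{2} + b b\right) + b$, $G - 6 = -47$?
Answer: $-3323$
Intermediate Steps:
$G = -41$ ($G = 6 - 47 = -41$)
$V{\left(b \right)} = -2 + b + 2 b^{2}$ ($V{\left(b \right)} = -2 + \left(\left(b^{2} + b b\right) + b\right) = -2 + \left(\left(b^{2} + b^{2}\right) + b\right) = -2 + \left(2 b^{2} + b\right) = -2 + \left(b + 2 b^{2}\right) = -2 + b + 2 b^{2}$)
$o = 3319$ ($o = -2 - 41 + 2 \left(-41\right)^{2} = -2 - 41 + 2 \cdot 1681 = -2 - 41 + 3362 = 3319$)
$Y = \frac{140}{47}$ ($Y = 3 + \frac{1}{-10 - 37} = 3 + \frac{1}{-47} = 3 - \frac{1}{47} = \frac{140}{47} \approx 2.9787$)
$F{\left(l,u \right)} = -4$ ($F{\left(l,u \right)} = 11 - 15 = -4$)
$F{\left(- 2 \left(-1 - 5\right),Y \right)} - o = -4 - 3319 = -3323$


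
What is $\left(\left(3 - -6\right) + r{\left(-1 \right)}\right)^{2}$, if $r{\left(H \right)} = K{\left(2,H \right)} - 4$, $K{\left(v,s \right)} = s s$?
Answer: $36$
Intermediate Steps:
$K{\left(v,s \right)} = s^{2}$
$r{\left(H \right)} = -4 + H^{2}$ ($r{\left(H \right)} = H^{2} - 4 = -4 + H^{2}$)
$\left(\left(3 - -6\right) + r{\left(-1 \right)}\right)^{2} = \left(\left(3 - -6\right) - \left(4 - \left(-1\right)^{2}\right)\right)^{2} = \left(\left(3 + 6\right) + \left(-4 + 1\right)\right)^{2} = \left(9 - 3\right)^{2} = 6^{2} = 36$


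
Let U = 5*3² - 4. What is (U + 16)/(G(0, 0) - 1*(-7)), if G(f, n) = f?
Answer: 57/7 ≈ 8.1429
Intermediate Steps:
U = 41 (U = 5*9 - 4 = 45 - 4 = 41)
(U + 16)/(G(0, 0) - 1*(-7)) = (41 + 16)/(0 - 1*(-7)) = 57/(0 + 7) = 57/7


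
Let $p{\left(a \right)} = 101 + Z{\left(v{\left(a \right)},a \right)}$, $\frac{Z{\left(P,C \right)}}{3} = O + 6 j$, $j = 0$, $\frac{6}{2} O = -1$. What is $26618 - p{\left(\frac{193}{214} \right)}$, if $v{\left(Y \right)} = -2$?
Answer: $26518$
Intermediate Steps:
$O = - \frac{1}{3}$ ($O = \frac{1}{3} \left(-1\right) = - \frac{1}{3} \approx -0.33333$)
$Z{\left(P,C \right)} = -1$ ($Z{\left(P,C \right)} = 3 \left(- \frac{1}{3} + 6 \cdot 0\right) = 3 \left(- \frac{1}{3} + 0\right) = 3 \left(- \frac{1}{3}\right) = -1$)
$p{\left(a \right)} = 100$ ($p{\left(a \right)} = 101 - 1 = 100$)
$26618 - p{\left(\frac{193}{214} \right)} = 26618 - 100 = 26518$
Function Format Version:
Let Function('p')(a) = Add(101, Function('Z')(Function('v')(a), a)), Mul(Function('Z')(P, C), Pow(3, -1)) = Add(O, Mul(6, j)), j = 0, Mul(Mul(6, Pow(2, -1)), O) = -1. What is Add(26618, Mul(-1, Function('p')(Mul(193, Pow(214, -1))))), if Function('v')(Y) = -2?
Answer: 26518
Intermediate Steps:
O = Rational(-1, 3) (O = Mul(Rational(1, 3), -1) = Rational(-1, 3) ≈ -0.33333)
Function('Z')(P, C) = -1 (Function('Z')(P, C) = Mul(3, Add(Rational(-1, 3), Mul(6, 0))) = Mul(3, Add(Rational(-1, 3), 0)) = Mul(3, Rational(-1, 3)) = -1)
Function('p')(a) = 100 (Function('p')(a) = Add(101, -1) = 100)
Add(26618, Mul(-1, Function('p')(Mul(193, Pow(214, -1))))) = Add(26618, Mul(-1, 100)) = Add(26618, -100) = 26518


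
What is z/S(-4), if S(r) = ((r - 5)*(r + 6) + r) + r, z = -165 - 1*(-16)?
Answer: 149/26 ≈ 5.7308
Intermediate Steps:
z = -149 (z = -165 + 16 = -149)
S(r) = 2*r + (-5 + r)*(6 + r) (S(r) = ((-5 + r)*(6 + r) + r) + r = (r + (-5 + r)*(6 + r)) + r = 2*r + (-5 + r)*(6 + r))
z/S(-4) = -149/(-30 + (-4)² + 3*(-4)) = -149/(-30 + 16 - 12) = -149/(-26) = -149*(-1/26) = 149/26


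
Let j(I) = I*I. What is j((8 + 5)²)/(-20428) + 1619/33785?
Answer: -931860453/690159980 ≈ -1.3502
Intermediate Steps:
j(I) = I²
j((8 + 5)²)/(-20428) + 1619/33785 = ((8 + 5)²)²/(-20428) + 1619/33785 = (13²)²*(-1/20428) + 1619*(1/33785) = 169²*(-1/20428) + 1619/33785 = 28561*(-1/20428) + 1619/33785 = -28561/20428 + 1619/33785 = -931860453/690159980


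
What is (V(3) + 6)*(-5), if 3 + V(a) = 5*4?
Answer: -115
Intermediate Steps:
V(a) = 17 (V(a) = -3 + 5*4 = -3 + 20 = 17)
(V(3) + 6)*(-5) = (17 + 6)*(-5) = 23*(-5) = -115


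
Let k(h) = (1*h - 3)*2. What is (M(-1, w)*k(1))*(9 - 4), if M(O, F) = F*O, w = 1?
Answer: 20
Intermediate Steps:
k(h) = -6 + 2*h (k(h) = (h - 3)*2 = (-3 + h)*2 = -6 + 2*h)
(M(-1, w)*k(1))*(9 - 4) = ((1*(-1))*(-6 + 2*1))*(9 - 4) = -(-6 + 2)*5 = -1*(-4)*5 = 4*5 = 20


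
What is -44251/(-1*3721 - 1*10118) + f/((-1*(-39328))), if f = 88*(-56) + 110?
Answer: 836813513/272130096 ≈ 3.0751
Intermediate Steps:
f = -4818 (f = -4928 + 110 = -4818)
-44251/(-1*3721 - 1*10118) + f/((-1*(-39328))) = -44251/(-1*3721 - 1*10118) - 4818/((-1*(-39328))) = -44251/(-3721 - 10118) - 4818/39328 = -44251/(-13839) - 4818*1/39328 = -44251*(-1/13839) - 2409/19664 = 44251/13839 - 2409/19664 = 836813513/272130096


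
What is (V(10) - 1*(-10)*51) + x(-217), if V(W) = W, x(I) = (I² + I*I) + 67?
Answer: 94765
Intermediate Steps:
x(I) = 67 + 2*I² (x(I) = (I² + I²) + 67 = 2*I² + 67 = 67 + 2*I²)
(V(10) - 1*(-10)*51) + x(-217) = (10 - 1*(-10)*51) + (67 + 2*(-217)²) = (10 + 10*51) + (67 + 2*47089) = (10 + 510) + (67 + 94178) = 520 + 94245 = 94765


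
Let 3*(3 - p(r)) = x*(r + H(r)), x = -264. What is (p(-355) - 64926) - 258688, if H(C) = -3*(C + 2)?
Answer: -261659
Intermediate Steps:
H(C) = -6 - 3*C (H(C) = -3*(2 + C) = -6 - 3*C)
p(r) = -525 - 176*r (p(r) = 3 - (-88)*(r + (-6 - 3*r)) = 3 - (-88)*(-6 - 2*r) = 3 - (1584 + 528*r)/3 = 3 + (-528 - 176*r) = -525 - 176*r)
(p(-355) - 64926) - 258688 = ((-525 - 176*(-355)) - 64926) - 258688 = ((-525 + 62480) - 64926) - 258688 = (61955 - 64926) - 258688 = -2971 - 258688 = -261659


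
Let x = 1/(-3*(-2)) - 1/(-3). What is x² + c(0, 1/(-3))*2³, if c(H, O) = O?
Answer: -29/12 ≈ -2.4167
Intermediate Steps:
x = ½ (x = -⅓*(-½) - 1*(-⅓) = ⅙ + ⅓ = ½ ≈ 0.50000)
x² + c(0, 1/(-3))*2³ = (½)² + 2³/(-3) = ¼ - ⅓*8 = ¼ - 8/3 = -29/12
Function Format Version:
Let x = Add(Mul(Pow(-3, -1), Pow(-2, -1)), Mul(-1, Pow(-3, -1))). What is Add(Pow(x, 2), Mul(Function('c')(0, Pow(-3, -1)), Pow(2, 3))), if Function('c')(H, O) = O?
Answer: Rational(-29, 12) ≈ -2.4167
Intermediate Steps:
x = Rational(1, 2) (x = Add(Mul(Rational(-1, 3), Rational(-1, 2)), Mul(-1, Rational(-1, 3))) = Add(Rational(1, 6), Rational(1, 3)) = Rational(1, 2) ≈ 0.50000)
Add(Pow(x, 2), Mul(Function('c')(0, Pow(-3, -1)), Pow(2, 3))) = Add(Pow(Rational(1, 2), 2), Mul(Pow(-3, -1), Pow(2, 3))) = Add(Rational(1, 4), Mul(Rational(-1, 3), 8)) = Add(Rational(1, 4), Rational(-8, 3)) = Rational(-29, 12)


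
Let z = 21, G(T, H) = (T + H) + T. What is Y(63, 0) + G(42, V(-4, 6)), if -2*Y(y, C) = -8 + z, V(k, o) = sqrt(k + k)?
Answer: 155/2 + 2*I*sqrt(2) ≈ 77.5 + 2.8284*I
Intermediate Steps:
V(k, o) = sqrt(2)*sqrt(k) (V(k, o) = sqrt(2*k) = sqrt(2)*sqrt(k))
G(T, H) = H + 2*T (G(T, H) = (H + T) + T = H + 2*T)
Y(y, C) = -13/2 (Y(y, C) = -(-8 + 21)/2 = -1/2*13 = -13/2)
Y(63, 0) + G(42, V(-4, 6)) = -13/2 + (sqrt(2)*sqrt(-4) + 2*42) = -13/2 + (sqrt(2)*(2*I) + 84) = -13/2 + (2*I*sqrt(2) + 84) = -13/2 + (84 + 2*I*sqrt(2)) = 155/2 + 2*I*sqrt(2)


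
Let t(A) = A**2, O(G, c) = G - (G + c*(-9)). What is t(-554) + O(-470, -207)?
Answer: 305053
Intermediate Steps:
O(G, c) = 9*c (O(G, c) = G - (G - 9*c) = G + (-G + 9*c) = 9*c)
t(-554) + O(-470, -207) = (-554)**2 + 9*(-207) = 306916 - 1863 = 305053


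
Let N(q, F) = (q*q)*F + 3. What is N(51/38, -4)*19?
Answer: -1518/19 ≈ -79.895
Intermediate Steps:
N(q, F) = 3 + F*q**2 (N(q, F) = q**2*F + 3 = F*q**2 + 3 = 3 + F*q**2)
N(51/38, -4)*19 = (3 - 4*(51/38)**2)*19 = (3 - 4*2601/1444)*19 = (3 - 2601/361)*19 = -1518/361*19 = -1518/19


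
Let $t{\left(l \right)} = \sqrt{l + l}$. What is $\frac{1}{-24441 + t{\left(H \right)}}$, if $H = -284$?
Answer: $- \frac{24441}{597363049} - \frac{2 i \sqrt{142}}{597363049} \approx -4.0915 \cdot 10^{-5} - 3.9897 \cdot 10^{-8} i$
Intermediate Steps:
$t{\left(l \right)} = \sqrt{2} \sqrt{l}$ ($t{\left(l \right)} = \sqrt{2 l} = \sqrt{2} \sqrt{l}$)
$\frac{1}{-24441 + t{\left(H \right)}} = \frac{1}{-24441 + \sqrt{2} \sqrt{-284}} = \frac{1}{-24441 + \sqrt{2} \cdot 2 i \sqrt{71}} = \frac{1}{-24441 + 2 i \sqrt{142}}$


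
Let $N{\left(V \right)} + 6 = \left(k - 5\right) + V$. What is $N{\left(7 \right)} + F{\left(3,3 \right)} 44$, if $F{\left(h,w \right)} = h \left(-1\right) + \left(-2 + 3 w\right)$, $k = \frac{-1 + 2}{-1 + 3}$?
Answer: $\frac{345}{2} \approx 172.5$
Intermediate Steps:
$k = \frac{1}{2}$ ($k = 1 \cdot \frac{1}{2} = \frac{1}{2} \approx 0.5$)
$F{\left(h,w \right)} = -2 - h + 3 w$ ($F{\left(h,w \right)} = - h + \left(-2 + 3 w\right) = -2 - h + 3 w$)
$N{\left(V \right)} = - \frac{21}{2} + V$ ($N{\left(V \right)} = -6 + \left(\left(\frac{1}{2} - 5\right) + V\right) = -6 + \left(- \frac{9}{2} + V\right) = - \frac{21}{2} + V$)
$N{\left(7 \right)} + F{\left(3,3 \right)} 44 = \left(- \frac{21}{2} + 7\right) + \left(-2 - 3 + 3 \cdot 3\right) 44 = - \frac{7}{2} + \left(-2 - 3 + 9\right) 44 = - \frac{7}{2} + 4 \cdot 44 = - \frac{7}{2} + 176 = \frac{345}{2}$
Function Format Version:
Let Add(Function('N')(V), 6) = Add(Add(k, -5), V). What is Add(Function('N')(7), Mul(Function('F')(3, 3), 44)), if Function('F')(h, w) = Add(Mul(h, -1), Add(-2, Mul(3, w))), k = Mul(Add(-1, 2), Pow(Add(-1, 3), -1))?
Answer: Rational(345, 2) ≈ 172.50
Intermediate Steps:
k = Rational(1, 2) (k = Mul(1, Pow(2, -1)) = Mul(1, Rational(1, 2)) = Rational(1, 2) ≈ 0.50000)
Function('F')(h, w) = Add(-2, Mul(-1, h), Mul(3, w)) (Function('F')(h, w) = Add(Mul(-1, h), Add(-2, Mul(3, w))) = Add(-2, Mul(-1, h), Mul(3, w)))
Function('N')(V) = Add(Rational(-21, 2), V) (Function('N')(V) = Add(-6, Add(Add(Rational(1, 2), -5), V)) = Add(-6, Add(Rational(-9, 2), V)) = Add(Rational(-21, 2), V))
Add(Function('N')(7), Mul(Function('F')(3, 3), 44)) = Add(Add(Rational(-21, 2), 7), Mul(Add(-2, Mul(-1, 3), Mul(3, 3)), 44)) = Add(Rational(-7, 2), Mul(Add(-2, -3, 9), 44)) = Add(Rational(-7, 2), Mul(4, 44)) = Add(Rational(-7, 2), 176) = Rational(345, 2)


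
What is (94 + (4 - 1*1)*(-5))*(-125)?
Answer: -9875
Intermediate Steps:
(94 + (4 - 1*1)*(-5))*(-125) = (94 + (4 - 1)*(-5))*(-125) = (94 + 3*(-5))*(-125) = (94 - 15)*(-125) = 79*(-125) = -9875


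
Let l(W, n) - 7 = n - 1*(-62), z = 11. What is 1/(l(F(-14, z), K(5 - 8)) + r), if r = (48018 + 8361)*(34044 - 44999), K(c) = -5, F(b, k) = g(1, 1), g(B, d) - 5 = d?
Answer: -1/617631881 ≈ -1.6191e-9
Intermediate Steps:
g(B, d) = 5 + d
F(b, k) = 6 (F(b, k) = 5 + 1 = 6)
l(W, n) = 69 + n (l(W, n) = 7 + (n - 1*(-62)) = 7 + (n + 62) = 7 + (62 + n) = 69 + n)
r = -617631945 (r = 56379*(-10955) = -617631945)
1/(l(F(-14, z), K(5 - 8)) + r) = 1/((69 - 5) - 617631945) = 1/(64 - 617631945) = 1/(-617631881) = -1/617631881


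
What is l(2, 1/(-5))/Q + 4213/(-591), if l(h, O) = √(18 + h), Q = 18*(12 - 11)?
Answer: -4213/591 + √5/9 ≈ -6.8801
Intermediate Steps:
Q = 18 (Q = 18*1 = 18)
l(2, 1/(-5))/Q + 4213/(-591) = √(18 + 2)/18 + 4213/(-591) = √20*(1/18) + 4213*(-1/591) = (2*√5)*(1/18) - 4213/591 = √5/9 - 4213/591 = -4213/591 + √5/9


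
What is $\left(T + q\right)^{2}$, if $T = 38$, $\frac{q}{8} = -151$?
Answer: $1368900$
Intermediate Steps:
$q = -1208$ ($q = 8 \left(-151\right) = -1208$)
$\left(T + q\right)^{2} = \left(38 - 1208\right)^{2} = \left(-1170\right)^{2} = 1368900$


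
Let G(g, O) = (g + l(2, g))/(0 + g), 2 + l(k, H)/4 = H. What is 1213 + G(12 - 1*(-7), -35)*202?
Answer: 40621/19 ≈ 2137.9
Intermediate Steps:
l(k, H) = -8 + 4*H
G(g, O) = (-8 + 5*g)/g (G(g, O) = (g + (-8 + 4*g))/(0 + g) = (-8 + 5*g)/g)
1213 + G(12 - 1*(-7), -35)*202 = 1213 + (5 - 8/(12 - 1*(-7)))*202 = 1213 + (5 - 8/(12 + 7))*202 = 1213 + (5 - 8/19)*202 = 1213 + (87/19)*202 = 1213 + 17574/19 = 40621/19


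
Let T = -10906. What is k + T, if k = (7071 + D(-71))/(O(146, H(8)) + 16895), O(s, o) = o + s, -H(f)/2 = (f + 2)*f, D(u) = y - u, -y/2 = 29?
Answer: -184097102/16881 ≈ -10906.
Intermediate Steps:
y = -58 (y = -2*29 = -58)
D(u) = -58 - u
H(f) = -2*f*(2 + f) (H(f) = -2*(f + 2)*f = -2*(2 + f)*f = -2*f*(2 + f))
k = 7084/16881 (k = (7071 + (-58 - 1*(-71)))/((-2*8*(2 + 8) + 146) + 16895) = (7071 + (-58 + 71))/((-2*8*10 + 146) + 16895) = (7071 + 13)/((-160 + 146) + 16895) = 7084/(-14 + 16895) = 7084/16881 ≈ 0.41964)
k + T = 7084/16881 - 10906 = -184097102/16881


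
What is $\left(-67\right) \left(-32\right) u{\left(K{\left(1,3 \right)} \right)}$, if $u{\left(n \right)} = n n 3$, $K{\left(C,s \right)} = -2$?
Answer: $25728$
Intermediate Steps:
$u{\left(n \right)} = 3 n^{2}$ ($u{\left(n \right)} = n^{2} \cdot 3 = 3 n^{2}$)
$\left(-67\right) \left(-32\right) u{\left(K{\left(1,3 \right)} \right)} = \left(-67\right) \left(-32\right) 3 \left(-2\right)^{2} = 2144 \cdot 3 \cdot 4 = 2144 \cdot 12 = 25728$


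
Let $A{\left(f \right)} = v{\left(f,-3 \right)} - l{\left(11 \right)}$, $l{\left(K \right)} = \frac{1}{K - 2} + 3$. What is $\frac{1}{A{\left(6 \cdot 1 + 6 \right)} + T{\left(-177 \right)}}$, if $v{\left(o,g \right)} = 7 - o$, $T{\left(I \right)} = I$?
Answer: $- \frac{9}{1666} \approx -0.0054022$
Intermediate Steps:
$l{\left(K \right)} = 3 + \frac{1}{-2 + K}$ ($l{\left(K \right)} = \frac{1}{-2 + K} + 3 = 3 + \frac{1}{-2 + K}$)
$A{\left(f \right)} = \frac{35}{9} - f$ ($A{\left(f \right)} = \left(7 - f\right) - \frac{-5 + 3 \cdot 11}{-2 + 11} = \left(7 - f\right) - \frac{-5 + 33}{9} = \left(7 - f\right) - \frac{1}{9} \cdot 28 = \left(7 - f\right) - \frac{28}{9} = \frac{35}{9} - f$)
$\frac{1}{A{\left(6 \cdot 1 + 6 \right)} + T{\left(-177 \right)}} = \frac{1}{\left(\frac{35}{9} - \left(6 \cdot 1 + 6\right)\right) - 177} = \frac{1}{\left(\frac{35}{9} - \left(6 + 6\right)\right) - 177} = \frac{1}{\left(\frac{35}{9} - 12\right) - 177} = \frac{1}{- \frac{73}{9} - 177} = \frac{1}{- \frac{1666}{9}} = - \frac{9}{1666}$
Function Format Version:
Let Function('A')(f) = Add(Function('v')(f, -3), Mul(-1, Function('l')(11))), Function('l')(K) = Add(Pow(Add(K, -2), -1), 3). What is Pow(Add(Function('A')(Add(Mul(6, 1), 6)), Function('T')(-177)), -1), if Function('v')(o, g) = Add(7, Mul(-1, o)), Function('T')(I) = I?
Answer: Rational(-9, 1666) ≈ -0.0054022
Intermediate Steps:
Function('l')(K) = Add(3, Pow(Add(-2, K), -1)) (Function('l')(K) = Add(Pow(Add(-2, K), -1), 3) = Add(3, Pow(Add(-2, K), -1)))
Function('A')(f) = Add(Rational(35, 9), Mul(-1, f)) (Function('A')(f) = Add(Add(7, Mul(-1, f)), Mul(-1, Mul(Pow(Add(-2, 11), -1), Add(-5, Mul(3, 11))))) = Add(Add(7, Mul(-1, f)), Mul(-1, Mul(Pow(9, -1), Add(-5, 33)))) = Add(Add(7, Mul(-1, f)), Mul(-1, Mul(Rational(1, 9), 28))) = Add(Add(7, Mul(-1, f)), Mul(-1, Rational(28, 9))) = Add(Add(7, Mul(-1, f)), Rational(-28, 9)) = Add(Rational(35, 9), Mul(-1, f)))
Pow(Add(Function('A')(Add(Mul(6, 1), 6)), Function('T')(-177)), -1) = Pow(Add(Add(Rational(35, 9), Mul(-1, Add(Mul(6, 1), 6))), -177), -1) = Pow(Add(Add(Rational(35, 9), Mul(-1, Add(6, 6))), -177), -1) = Pow(Add(Add(Rational(35, 9), Mul(-1, 12)), -177), -1) = Pow(Add(Add(Rational(35, 9), -12), -177), -1) = Pow(Add(Rational(-73, 9), -177), -1) = Pow(Rational(-1666, 9), -1) = Rational(-9, 1666)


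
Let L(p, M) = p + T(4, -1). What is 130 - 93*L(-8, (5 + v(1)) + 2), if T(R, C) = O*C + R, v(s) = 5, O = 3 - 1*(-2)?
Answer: 967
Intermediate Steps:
O = 5 (O = 3 + 2 = 5)
T(R, C) = R + 5*C (T(R, C) = 5*C + R = R + 5*C)
L(p, M) = -1 + p (L(p, M) = p + (4 + 5*(-1)) = p + (4 - 5) = p - 1 = -1 + p)
130 - 93*L(-8, (5 + v(1)) + 2) = 130 - 93*(-1 - 8) = 130 - 93*(-9) = 130 + 837 = 967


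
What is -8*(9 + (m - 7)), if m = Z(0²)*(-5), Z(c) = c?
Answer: -16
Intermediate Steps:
m = 0 (m = 0²*(-5) = 0*(-5) = 0)
-8*(9 + (m - 7)) = -8*(9 + (0 - 7)) = -8*(9 - 7) = -8*2 = -16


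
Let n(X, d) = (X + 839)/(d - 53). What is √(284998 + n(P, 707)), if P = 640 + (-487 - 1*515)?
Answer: √13544279614/218 ≈ 533.85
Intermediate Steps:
P = -362 (P = 640 + (-487 - 515) = 640 - 1002 = -362)
n(X, d) = (839 + X)/(-53 + d)
√(284998 + n(P, 707)) = √(284998 + (839 - 362)/(-53 + 707)) = √(284998 + 477/654) = √(284998 + (1/654)*477) = √(284998 + 159/218) = √(62129723/218) = √13544279614/218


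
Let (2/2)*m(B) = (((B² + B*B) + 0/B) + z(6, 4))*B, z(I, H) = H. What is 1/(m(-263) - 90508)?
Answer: -1/36474454 ≈ -2.7416e-8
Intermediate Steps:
m(B) = B*(4 + 2*B²) (m(B) = (((B² + B*B) + 0/B) + 4)*B = (((B² + B²) + 0) + 4)*B = ((2*B² + 0) + 4)*B = (2*B² + 4)*B = (4 + 2*B²)*B = B*(4 + 2*B²))
1/(m(-263) - 90508) = 1/(2*(-263)*(2 + (-263)²) - 90508) = 1/(2*(-263)*(2 + 69169) - 90508) = 1/(2*(-263)*69171 - 90508) = 1/(-36383946 - 90508) = 1/(-36474454) = -1/36474454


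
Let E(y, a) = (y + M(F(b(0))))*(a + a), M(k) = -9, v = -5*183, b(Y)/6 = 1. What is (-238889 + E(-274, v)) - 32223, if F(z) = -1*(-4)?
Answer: 246778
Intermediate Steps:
b(Y) = 6 (b(Y) = 6*1 = 6)
F(z) = 4
v = -915
E(y, a) = 2*a*(-9 + y) (E(y, a) = (y - 9)*(a + a) = (-9 + y)*(2*a) = 2*a*(-9 + y))
(-238889 + E(-274, v)) - 32223 = (-238889 + 2*(-915)*(-9 - 274)) - 32223 = (-238889 + 2*(-915)*(-283)) - 32223 = (-238889 + 517890) - 32223 = 279001 - 32223 = 246778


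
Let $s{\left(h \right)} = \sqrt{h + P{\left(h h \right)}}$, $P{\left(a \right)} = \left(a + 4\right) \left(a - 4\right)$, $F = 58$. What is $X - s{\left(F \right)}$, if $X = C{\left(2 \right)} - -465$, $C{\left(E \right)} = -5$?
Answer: $460 - \sqrt{11316538} \approx -2904.0$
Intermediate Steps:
$P{\left(a \right)} = \left(-4 + a\right) \left(4 + a\right)$ ($P{\left(a \right)} = \left(4 + a\right) \left(-4 + a\right) = \left(-4 + a\right) \left(4 + a\right)$)
$s{\left(h \right)} = \sqrt{-16 + h + h^{4}}$ ($s{\left(h \right)} = \sqrt{h + \left(-16 + \left(h h\right)^{2}\right)} = \sqrt{h + \left(-16 + \left(h^{2}\right)^{2}\right)} = \sqrt{h + \left(-16 + h^{4}\right)} = \sqrt{-16 + h + h^{4}}$)
$X = 460$ ($X = -5 - -465 = -5 + 465 = 460$)
$X - s{\left(F \right)} = 460 - \sqrt{-16 + 58 + 58^{4}} = 460 - \sqrt{-16 + 58 + 11316496} = 460 - \sqrt{11316538}$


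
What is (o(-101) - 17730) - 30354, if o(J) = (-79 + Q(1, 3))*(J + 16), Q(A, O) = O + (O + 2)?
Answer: -42049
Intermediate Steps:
Q(A, O) = 2 + 2*O (Q(A, O) = O + (2 + O) = 2 + 2*O)
o(J) = -1136 - 71*J (o(J) = (-79 + (2 + 2*3))*(J + 16) = (-79 + (2 + 6))*(16 + J) = (-79 + 8)*(16 + J) = -71*(16 + J) = -1136 - 71*J)
(o(-101) - 17730) - 30354 = ((-1136 - 71*(-101)) - 17730) - 30354 = ((-1136 + 7171) - 17730) - 30354 = (6035 - 17730) - 30354 = -11695 - 30354 = -42049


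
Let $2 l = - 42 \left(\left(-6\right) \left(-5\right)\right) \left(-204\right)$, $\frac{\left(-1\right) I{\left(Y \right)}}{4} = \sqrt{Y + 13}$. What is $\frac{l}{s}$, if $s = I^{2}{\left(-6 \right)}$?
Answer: $\frac{2295}{2} \approx 1147.5$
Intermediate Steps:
$I{\left(Y \right)} = - 4 \sqrt{13 + Y}$ ($I{\left(Y \right)} = - 4 \sqrt{Y + 13} = - 4 \sqrt{13 + Y}$)
$l = 128520$ ($l = \frac{- 42 \left(\left(-6\right) \left(-5\right)\right) \left(-204\right)}{2} = \frac{\left(-42\right) 30 \left(-204\right)}{2} = \frac{\left(-1260\right) \left(-204\right)}{2} = \frac{1}{2} \cdot 257040 = 128520$)
$s = 112$ ($s = \left(- 4 \sqrt{13 - 6}\right)^{2} = \left(- 4 \sqrt{7}\right)^{2} = 112$)
$\frac{l}{s} = \frac{128520}{112} = 128520 \cdot \frac{1}{112} = \frac{2295}{2}$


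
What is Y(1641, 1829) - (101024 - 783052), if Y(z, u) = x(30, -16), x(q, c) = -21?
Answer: 682007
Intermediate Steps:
Y(z, u) = -21
Y(1641, 1829) - (101024 - 783052) = -21 - (101024 - 783052) = -21 - 1*(-682028) = -21 + 682028 = 682007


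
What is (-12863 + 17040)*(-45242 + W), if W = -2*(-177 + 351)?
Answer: -190429430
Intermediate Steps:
W = -348 (W = -2*174 = -348)
(-12863 + 17040)*(-45242 + W) = (-12863 + 17040)*(-45242 - 348) = 4177*(-45590) = -190429430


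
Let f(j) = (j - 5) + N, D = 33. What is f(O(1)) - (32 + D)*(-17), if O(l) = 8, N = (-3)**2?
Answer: 1117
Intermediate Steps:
N = 9
f(j) = 4 + j (f(j) = (j - 5) + 9 = (-5 + j) + 9 = 4 + j)
f(O(1)) - (32 + D)*(-17) = (4 + 8) - (32 + 33)*(-17) = 12 - 65*(-17) = 12 - 1*(-1105) = 12 + 1105 = 1117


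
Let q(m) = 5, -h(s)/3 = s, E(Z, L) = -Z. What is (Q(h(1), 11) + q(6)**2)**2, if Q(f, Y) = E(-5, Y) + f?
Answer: 729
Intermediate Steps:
h(s) = -3*s
Q(f, Y) = 5 + f (Q(f, Y) = -1*(-5) + f = 5 + f)
(Q(h(1), 11) + q(6)**2)**2 = ((5 - 3*1) + 5**2)**2 = ((5 - 3) + 25)**2 = (2 + 25)**2 = 27**2 = 729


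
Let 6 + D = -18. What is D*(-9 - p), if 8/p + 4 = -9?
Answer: 2616/13 ≈ 201.23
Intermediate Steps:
D = -24 (D = -6 - 18 = -24)
p = -8/13 (p = 8/(-4 - 9) = 8/(-13) = 8*(-1/13) = -8/13 ≈ -0.61539)
D*(-9 - p) = -24*(-9 - 1*(-8/13)) = -24*(-9 + 8/13) = -24*(-109/13) = 2616/13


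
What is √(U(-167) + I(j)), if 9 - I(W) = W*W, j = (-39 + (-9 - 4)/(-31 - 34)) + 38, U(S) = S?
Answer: I*√3966/5 ≈ 12.595*I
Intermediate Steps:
j = -⅘ (j = (-39 - 13/(-65)) + 38 = (-39 - 13*(-1/65)) + 38 = (-39 + ⅕) + 38 = -194/5 + 38 = -⅘ ≈ -0.80000)
I(W) = 9 - W² (I(W) = 9 - W*W = 9 - W²)
√(U(-167) + I(j)) = √(-167 + (9 - (-⅘)²)) = √(-167 + (9 - 1*16/25)) = √(-167 + (9 - 16/25)) = √(-167 + 209/25) = √(-3966/25) = I*√3966/5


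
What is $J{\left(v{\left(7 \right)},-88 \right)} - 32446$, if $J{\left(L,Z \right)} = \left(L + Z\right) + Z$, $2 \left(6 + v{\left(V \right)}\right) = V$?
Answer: $- \frac{65249}{2} \approx -32625.0$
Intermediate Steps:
$v{\left(V \right)} = -6 + \frac{V}{2}$
$J{\left(L,Z \right)} = L + 2 Z$
$J{\left(v{\left(7 \right)},-88 \right)} - 32446 = \left(\left(-6 + \frac{1}{2} \cdot 7\right) + 2 \left(-88\right)\right) - 32446 = \left(\left(-6 + \frac{7}{2}\right) - 176\right) - 32446 = \left(- \frac{5}{2} - 176\right) - 32446 = - \frac{357}{2} - 32446 = - \frac{65249}{2}$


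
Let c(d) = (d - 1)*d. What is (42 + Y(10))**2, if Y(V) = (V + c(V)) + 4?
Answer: 21316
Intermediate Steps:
c(d) = d*(-1 + d) (c(d) = (-1 + d)*d = d*(-1 + d))
Y(V) = 4 + V + V*(-1 + V) (Y(V) = (V + V*(-1 + V)) + 4 = 4 + V + V*(-1 + V))
(42 + Y(10))**2 = (42 + (4 + 10**2))**2 = (42 + (4 + 100))**2 = (42 + 104)**2 = 146**2 = 21316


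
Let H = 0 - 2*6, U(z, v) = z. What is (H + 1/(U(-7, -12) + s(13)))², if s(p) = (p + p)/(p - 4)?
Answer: 205209/1369 ≈ 149.90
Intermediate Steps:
s(p) = 2*p/(-4 + p) (s(p) = (2*p)/(-4 + p) = 2*p/(-4 + p))
H = -12 (H = 0 - 12 = -12)
(H + 1/(U(-7, -12) + s(13)))² = (-12 + 1/(-7 + 2*13/(-4 + 13)))² = (-12 + 1/(-7 + 2*13/9))² = (-12 + 1/(-7 + 2*13*(⅑)))² = (-12 + 1/(-7 + 26/9))² = (-12 + 1/(-37/9))² = (-12 - 9/37)² = (-453/37)² = 205209/1369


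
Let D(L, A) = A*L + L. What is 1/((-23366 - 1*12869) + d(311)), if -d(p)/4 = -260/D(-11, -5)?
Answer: -11/398325 ≈ -2.7616e-5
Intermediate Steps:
D(L, A) = L + A*L
d(p) = 260/11 (d(p) = -(-1040)/((-11*(1 - 5))) = -(-1040)/((-11*(-4))) = -(-1040)/44 = -4*(-65/11) = 260/11)
1/((-23366 - 1*12869) + d(311)) = 1/((-23366 - 1*12869) + 260/11) = 1/((-23366 - 12869) + 260/11) = 1/(-36235 + 260/11) = 1/(-398325/11) = -11/398325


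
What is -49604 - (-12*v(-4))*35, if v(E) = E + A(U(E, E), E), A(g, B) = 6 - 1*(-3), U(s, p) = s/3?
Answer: -47504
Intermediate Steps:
U(s, p) = s/3 (U(s, p) = s*(⅓) = s/3)
A(g, B) = 9 (A(g, B) = 6 + 3 = 9)
v(E) = 9 + E (v(E) = E + 9 = 9 + E)
-49604 - (-12*v(-4))*35 = -49604 - (-12*(9 - 4))*35 = -49604 - (-12*5)*35 = -49604 - (-60)*35 = -49604 - 1*(-2100) = -49604 + 2100 = -47504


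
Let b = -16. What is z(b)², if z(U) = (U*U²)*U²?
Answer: 1099511627776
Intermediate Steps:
z(U) = U⁵ (z(U) = U³*U² = U⁵)
z(b)² = ((-16)⁵)² = (-1048576)² = 1099511627776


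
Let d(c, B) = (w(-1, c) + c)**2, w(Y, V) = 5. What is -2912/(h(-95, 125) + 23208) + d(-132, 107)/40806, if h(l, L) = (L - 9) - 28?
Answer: 44113/163224 ≈ 0.27026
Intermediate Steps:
h(l, L) = -37 + L (h(l, L) = (-9 + L) - 28 = -37 + L)
d(c, B) = (5 + c)**2
-2912/(h(-95, 125) + 23208) + d(-132, 107)/40806 = -2912/((-37 + 125) + 23208) + (5 - 132)**2/40806 = -2912/(88 + 23208) + (-127)**2*(1/40806) = -2912/23296 + 16129*(1/40806) = -2912*1/23296 + 16129/40806 = -1/8 + 16129/40806 = 44113/163224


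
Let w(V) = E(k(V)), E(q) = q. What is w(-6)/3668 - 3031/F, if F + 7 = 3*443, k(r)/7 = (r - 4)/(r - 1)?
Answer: -1388061/606137 ≈ -2.2900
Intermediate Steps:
k(r) = 7*(-4 + r)/(-1 + r) (k(r) = 7*((r - 4)/(r - 1)) = 7*((-4 + r)/(-1 + r)) = 7*(-4 + r)/(-1 + r))
F = 1322 (F = -7 + 3*443 = -7 + 1329 = 1322)
w(V) = 7*(-4 + V)/(-1 + V)
w(-6)/3668 - 3031/F = (7*(-4 - 6)/(-1 - 6))/3668 - 3031/1322 = (7*(-10)/(-7))*(1/3668) - 3031*1/1322 = (7*(-⅐)*(-10))*(1/3668) - 3031/1322 = 10*(1/3668) - 3031/1322 = 5/1834 - 3031/1322 = -1388061/606137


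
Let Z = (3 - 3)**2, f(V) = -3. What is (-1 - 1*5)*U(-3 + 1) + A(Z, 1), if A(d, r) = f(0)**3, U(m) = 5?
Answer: -57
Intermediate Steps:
Z = 0 (Z = 0**2 = 0)
A(d, r) = -27 (A(d, r) = (-3)**3 = -27)
(-1 - 1*5)*U(-3 + 1) + A(Z, 1) = (-1 - 1*5)*5 - 27 = (-1 - 5)*5 - 27 = -6*5 - 27 = -30 - 27 = -57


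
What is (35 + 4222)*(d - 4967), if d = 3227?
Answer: -7407180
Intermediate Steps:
(35 + 4222)*(d - 4967) = (35 + 4222)*(3227 - 4967) = 4257*(-1740) = -7407180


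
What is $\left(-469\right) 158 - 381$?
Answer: $-74483$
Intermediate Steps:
$\left(-469\right) 158 - 381 = -74102 - 381 = -74483$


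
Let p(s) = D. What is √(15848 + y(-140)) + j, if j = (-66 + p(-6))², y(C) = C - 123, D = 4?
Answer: 3844 + √15585 ≈ 3968.8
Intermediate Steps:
p(s) = 4
y(C) = -123 + C
j = 3844 (j = (-66 + 4)² = (-62)² = 3844)
√(15848 + y(-140)) + j = √(15848 + (-123 - 140)) + 3844 = √(15848 - 263) + 3844 = √15585 + 3844 = 3844 + √15585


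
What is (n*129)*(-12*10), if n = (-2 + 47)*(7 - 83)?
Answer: 52941600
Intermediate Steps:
n = -3420 (n = 45*(-76) = -3420)
(n*129)*(-12*10) = (-3420*129)*(-12*10) = -441180*(-120) = 52941600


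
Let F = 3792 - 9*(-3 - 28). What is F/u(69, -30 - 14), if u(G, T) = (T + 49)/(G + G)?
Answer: 561798/5 ≈ 1.1236e+5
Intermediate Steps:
u(G, T) = (49 + T)/(2*G) (u(G, T) = (49 + T)/((2*G)) = (49 + T)*(1/(2*G)) = (49 + T)/(2*G))
F = 4071 (F = 3792 - 9*(-31) = 3792 + 279 = 4071)
F/u(69, -30 - 14) = 4071/(((½)*(49 + (-30 - 14))/69)) = 4071/(((½)*(1/69)*(49 - 44))) = 4071/(((½)*(1/69)*5)) = 4071/(5/138) = 4071*(138/5) = 561798/5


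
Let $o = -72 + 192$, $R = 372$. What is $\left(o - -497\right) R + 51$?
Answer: $229575$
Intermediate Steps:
$o = 120$
$\left(o - -497\right) R + 51 = \left(120 - -497\right) 372 + 51 = \left(120 + 497\right) 372 + 51 = 617 \cdot 372 + 51 = 229524 + 51 = 229575$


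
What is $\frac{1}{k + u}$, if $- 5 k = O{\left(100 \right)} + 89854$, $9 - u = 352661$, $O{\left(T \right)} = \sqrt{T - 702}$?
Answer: $- \frac{4632785}{1717015748799} + \frac{5 i \sqrt{602}}{3434031497598} \approx -2.6982 \cdot 10^{-6} + 3.5724 \cdot 10^{-11} i$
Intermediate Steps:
$O{\left(T \right)} = \sqrt{-702 + T}$
$u = -352652$ ($u = 9 - 352661 = -352652$)
$k = - \frac{89854}{5} - \frac{i \sqrt{602}}{5}$ ($k = - \frac{\sqrt{-702 + 100} + 89854}{5} = - \frac{\sqrt{-602} + 89854}{5} = - \frac{i \sqrt{602} + 89854}{5} = - \frac{89854 + i \sqrt{602}}{5} = - \frac{89854}{5} - \frac{i \sqrt{602}}{5} \approx -17971.0 - 4.9071 i$)
$\frac{1}{k + u} = \frac{1}{\left(- \frac{89854}{5} - \frac{i \sqrt{602}}{5}\right) - 352652} = \frac{1}{- \frac{1853114}{5} - \frac{i \sqrt{602}}{5}}$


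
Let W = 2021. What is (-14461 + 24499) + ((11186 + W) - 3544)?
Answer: 19701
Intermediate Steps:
(-14461 + 24499) + ((11186 + W) - 3544) = (-14461 + 24499) + ((11186 + 2021) - 3544) = 10038 + (13207 - 3544) = 10038 + 9663 = 19701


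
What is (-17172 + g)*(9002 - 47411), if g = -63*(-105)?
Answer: 405483813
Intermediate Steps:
g = 6615
(-17172 + g)*(9002 - 47411) = (-17172 + 6615)*(9002 - 47411) = -10557*(-38409) = 405483813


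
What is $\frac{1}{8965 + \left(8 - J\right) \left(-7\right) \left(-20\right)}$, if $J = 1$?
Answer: $\frac{1}{9945} \approx 0.00010055$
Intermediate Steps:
$\frac{1}{8965 + \left(8 - J\right) \left(-7\right) \left(-20\right)} = \frac{1}{8965 + \left(8 - 1\right) \left(-7\right) \left(-20\right)} = \frac{1}{8965 + 7 \left(-7\right) \left(-20\right)} = \frac{1}{8965 - -980} = \frac{1}{8965 + 980} = \frac{1}{9945}$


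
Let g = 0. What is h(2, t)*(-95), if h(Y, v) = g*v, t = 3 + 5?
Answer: 0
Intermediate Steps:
t = 8
h(Y, v) = 0 (h(Y, v) = 0*v = 0)
h(2, t)*(-95) = 0*(-95) = 0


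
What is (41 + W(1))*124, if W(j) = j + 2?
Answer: 5456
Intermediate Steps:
W(j) = 2 + j
(41 + W(1))*124 = (41 + (2 + 1))*124 = (41 + 3)*124 = 44*124 = 5456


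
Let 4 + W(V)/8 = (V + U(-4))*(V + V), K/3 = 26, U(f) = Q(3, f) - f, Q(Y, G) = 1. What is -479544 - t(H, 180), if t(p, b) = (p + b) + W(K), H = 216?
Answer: -583492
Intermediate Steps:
U(f) = 1 - f
K = 78 (K = 3*26 = 78)
W(V) = -32 + 16*V*(5 + V) (W(V) = -32 + 8*((V + (1 - 1*(-4)))*(V + V)) = -32 + 8*((V + (1 + 4))*(2*V)) = -32 + 8*((V + 5)*(2*V)) = -32 + 8*((5 + V)*(2*V)) = -32 + 8*(2*V*(5 + V)) = -32 + 16*V*(5 + V))
t(p, b) = 103552 + b + p (t(p, b) = (p + b) + (-32 + 16*78² + 80*78) = (b + p) + (-32 + 16*6084 + 6240) = (b + p) + (-32 + 97344 + 6240) = (b + p) + 103552 = 103552 + b + p)
-479544 - t(H, 180) = -479544 - (103552 + 180 + 216) = -479544 - 1*103948 = -479544 - 103948 = -583492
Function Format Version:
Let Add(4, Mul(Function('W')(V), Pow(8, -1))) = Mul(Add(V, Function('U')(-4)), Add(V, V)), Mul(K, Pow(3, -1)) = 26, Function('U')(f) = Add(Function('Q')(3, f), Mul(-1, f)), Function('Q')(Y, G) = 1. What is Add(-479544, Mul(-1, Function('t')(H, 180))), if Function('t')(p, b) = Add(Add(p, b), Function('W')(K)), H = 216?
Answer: -583492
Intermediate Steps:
Function('U')(f) = Add(1, Mul(-1, f))
K = 78 (K = Mul(3, 26) = 78)
Function('W')(V) = Add(-32, Mul(16, V, Add(5, V))) (Function('W')(V) = Add(-32, Mul(8, Mul(Add(V, Add(1, Mul(-1, -4))), Add(V, V)))) = Add(-32, Mul(8, Mul(Add(V, Add(1, 4)), Mul(2, V)))) = Add(-32, Mul(8, Mul(Add(V, 5), Mul(2, V)))) = Add(-32, Mul(8, Mul(Add(5, V), Mul(2, V)))) = Add(-32, Mul(8, Mul(2, V, Add(5, V)))) = Add(-32, Mul(16, V, Add(5, V))))
Function('t')(p, b) = Add(103552, b, p) (Function('t')(p, b) = Add(Add(p, b), Add(-32, Mul(16, Pow(78, 2)), Mul(80, 78))) = Add(Add(b, p), Add(-32, Mul(16, 6084), 6240)) = Add(Add(b, p), Add(-32, 97344, 6240)) = Add(Add(b, p), 103552) = Add(103552, b, p))
Add(-479544, Mul(-1, Function('t')(H, 180))) = Add(-479544, Mul(-1, Add(103552, 180, 216))) = Add(-479544, Mul(-1, 103948)) = Add(-479544, -103948) = -583492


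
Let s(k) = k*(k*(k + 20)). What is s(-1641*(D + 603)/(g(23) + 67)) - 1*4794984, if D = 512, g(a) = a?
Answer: -1813215256112365/216 ≈ -8.3945e+12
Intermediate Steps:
s(k) = k²*(20 + k) (s(k) = k*(k*(20 + k)) = k²*(20 + k))
s(-1641*(D + 603)/(g(23) + 67)) - 1*4794984 = (-1641*(512 + 603)/(23 + 67))²*(20 - 1641*(512 + 603)/(23 + 67)) - 1*4794984 = (-1641/(90/1115))²*(20 - 1641/(90/1115)) - 4794984 = (-1641/(90*(1/1115)))²*(20 - 1641/(90*(1/1115))) - 4794984 = (-1641/18/223)²*(20 - 1641/18/223) - 4794984 = (-1641*223/18)²*(20 - 1641*223/18) - 4794984 = (-121981/6)²*(20 - 121981/6) - 4794984 = (14879364361/36)*(-121861/6) - 4794984 = -1813214220395821/216 - 4794984 = -1813215256112365/216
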